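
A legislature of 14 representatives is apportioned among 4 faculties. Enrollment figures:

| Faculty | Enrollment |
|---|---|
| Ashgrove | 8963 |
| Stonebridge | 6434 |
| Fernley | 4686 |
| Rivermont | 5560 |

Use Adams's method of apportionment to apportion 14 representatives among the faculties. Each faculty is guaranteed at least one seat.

Ashgrove 5; Stonebridge 3; Fernley 3; Rivermont 3

Standard divisor 25643/14 ≈ 1831.643; standard quotas: Ashgrove 4.893, Stonebridge 3.513, Fernley 2.558, Rivermont 3.036.
Rounding up gives 5, 4, 3, 4 = 16 seats, so the divisor must be adjusted.
With modified divisor 2200: modified quotas Ashgrove 4.074, Stonebridge 2.925, Fernley 2.130, Rivermont 2.527.
Rounding up: Ashgrove 5, Stonebridge 3, Fernley 3, Rivermont 3 (total 14).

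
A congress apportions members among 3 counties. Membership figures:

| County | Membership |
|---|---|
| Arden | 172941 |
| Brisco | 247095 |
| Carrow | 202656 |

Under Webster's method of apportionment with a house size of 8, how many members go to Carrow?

Standard divisor 622692/8 ≈ 77836.5; standard quotas: Arden 2.222, Brisco 3.175, Carrow 2.604.
Rounding to the nearest integer gives Arden 2, Brisco 3, Carrow 3 — total 8, matching the house size, so no adjustment is needed.
Carrow receives 3.

3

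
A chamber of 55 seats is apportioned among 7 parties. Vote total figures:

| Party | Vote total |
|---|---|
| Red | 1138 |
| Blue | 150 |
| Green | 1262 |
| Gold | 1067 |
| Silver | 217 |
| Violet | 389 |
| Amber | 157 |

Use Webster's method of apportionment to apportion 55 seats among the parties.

Red: 14, Blue: 2, Green: 16, Gold: 13, Silver: 3, Violet: 5, Amber: 2

Standard divisor 4380/55 ≈ 79.636; standard quotas: Red 14.290, Blue 1.884, Green 15.847, Gold 13.398, Silver 2.725, Violet 4.885, Amber 1.971.
Rounding to the nearest integer gives Red 14, Blue 2, Green 16, Gold 13, Silver 3, Violet 5, Amber 2 — total 55, matching the house size, so no adjustment is needed.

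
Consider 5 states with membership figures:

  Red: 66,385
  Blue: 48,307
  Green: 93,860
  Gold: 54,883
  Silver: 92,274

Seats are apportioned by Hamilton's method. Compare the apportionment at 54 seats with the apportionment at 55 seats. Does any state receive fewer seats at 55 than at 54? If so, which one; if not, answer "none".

At 54 seats: Red 10, Blue 8, Green 14, Gold 8, Silver 14.
At 55 seats: Red 10, Blue 7, Green 15, Gold 9, Silver 14.
Blue drops from 8 to 7.

Blue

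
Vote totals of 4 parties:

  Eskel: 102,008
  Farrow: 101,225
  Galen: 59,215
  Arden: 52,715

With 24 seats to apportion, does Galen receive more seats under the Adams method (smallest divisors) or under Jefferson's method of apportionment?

Adams

Adams: Eskel 8, Farrow 7, Galen 5, Arden 4.
Jefferson: Eskel 8, Farrow 8, Galen 4, Arden 4.
Galen gets 5 under Adams and 4 under Jefferson.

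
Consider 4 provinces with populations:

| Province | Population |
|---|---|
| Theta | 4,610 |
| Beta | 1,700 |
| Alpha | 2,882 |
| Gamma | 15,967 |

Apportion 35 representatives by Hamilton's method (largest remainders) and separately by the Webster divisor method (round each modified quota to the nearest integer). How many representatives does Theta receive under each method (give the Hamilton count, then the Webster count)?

7 and 6

Hamilton: Theta 7, Beta 2, Alpha 4, Gamma 22.
Webster: Theta 6, Beta 2, Alpha 4, Gamma 23.
Theta gets 7 under Hamilton and 6 under Webster.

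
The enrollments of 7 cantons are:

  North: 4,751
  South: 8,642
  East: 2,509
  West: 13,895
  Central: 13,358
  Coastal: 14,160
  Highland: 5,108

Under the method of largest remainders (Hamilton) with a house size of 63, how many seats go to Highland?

Total 62423; standard divisor 62423/63 ≈ 990.841.
Standard quotas: North 4.7949, South 8.7219, East 2.5322, West 14.0234, Central 13.4815, Coastal 14.2909, Highland 5.1552.
Lower quotas: North 4, South 8, East 2, West 14, Central 13, Coastal 14, Highland 5 (sum 60, leaving 3 seats).
Remainders in descending order: North 0.7949, South 0.7219, East 0.5322, Central 0.4815, Coastal 0.2909, Highland 0.1552, West 0.0234.
Largest remainders: North, South, East receive the extra seats.
Highland receives 5.

5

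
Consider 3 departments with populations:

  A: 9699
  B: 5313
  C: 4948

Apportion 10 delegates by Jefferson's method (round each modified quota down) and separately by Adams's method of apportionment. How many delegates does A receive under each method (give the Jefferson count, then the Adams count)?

5 and 4

Jefferson: A 5, B 3, C 2.
Adams: A 4, B 3, C 3.
A gets 5 under Jefferson and 4 under Adams.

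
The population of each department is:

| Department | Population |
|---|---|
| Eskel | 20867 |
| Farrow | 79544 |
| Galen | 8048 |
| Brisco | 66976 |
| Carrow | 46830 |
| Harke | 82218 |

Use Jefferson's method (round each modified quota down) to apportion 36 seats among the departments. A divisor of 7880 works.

Eskel: 2, Farrow: 10, Galen: 1, Brisco: 8, Carrow: 5, Harke: 10

With modified divisor 7880: modified quotas Eskel 2.648, Farrow 10.094, Galen 1.021, Brisco 8.499, Carrow 5.943, Harke 10.434.
Rounding down: Eskel 2, Farrow 10, Galen 1, Brisco 8, Carrow 5, Harke 10 (total 36).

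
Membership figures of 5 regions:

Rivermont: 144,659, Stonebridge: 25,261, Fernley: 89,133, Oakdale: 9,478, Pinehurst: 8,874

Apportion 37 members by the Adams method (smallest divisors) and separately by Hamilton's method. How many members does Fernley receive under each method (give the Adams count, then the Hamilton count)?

Adams: Rivermont 18, Stonebridge 4, Fernley 11, Oakdale 2, Pinehurst 2.
Hamilton: Rivermont 19, Stonebridge 4, Fernley 12, Oakdale 1, Pinehurst 1.
Fernley gets 11 under Adams and 12 under Hamilton.

11 and 12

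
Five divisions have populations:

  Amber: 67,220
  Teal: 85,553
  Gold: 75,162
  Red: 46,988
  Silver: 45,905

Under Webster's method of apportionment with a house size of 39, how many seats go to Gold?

Standard divisor 320828/39 ≈ 8226.359; standard quotas: Amber 8.171, Teal 10.400, Gold 9.137, Red 5.712, Silver 5.580.
Rounding to the nearest integer gives Amber 8, Teal 10, Gold 9, Red 6, Silver 6 — total 39, matching the house size, so no adjustment is needed.
Gold receives 9.

9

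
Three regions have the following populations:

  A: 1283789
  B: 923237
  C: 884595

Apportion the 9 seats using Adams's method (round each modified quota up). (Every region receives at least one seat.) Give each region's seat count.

A 3, B 3, C 3

Standard divisor 3091621/9 ≈ 343513.444; standard quotas: A 3.737, B 2.688, C 2.575.
Rounding up gives 4, 3, 3 = 10 seats, so the divisor must be adjusted.
With modified divisor 435100: modified quotas A 2.951, B 2.122, C 2.033.
Rounding up: A 3, B 3, C 3 (total 9).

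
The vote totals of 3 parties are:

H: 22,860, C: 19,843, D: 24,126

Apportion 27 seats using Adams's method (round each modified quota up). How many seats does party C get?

Standard divisor 66829/27 ≈ 2475.148; standard quotas: H 9.236, C 8.017, D 9.747.
Rounding up gives 10, 9, 10 = 29 seats, so the divisor must be adjusted.
With modified divisor 2600: modified quotas H 8.792, C 7.632, D 9.279.
Rounding up: H 9, C 8, D 10 (total 27).
C receives 8.

8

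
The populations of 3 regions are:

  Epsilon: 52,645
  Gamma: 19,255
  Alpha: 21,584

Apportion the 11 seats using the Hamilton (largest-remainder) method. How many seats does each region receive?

Epsilon 6, Gamma 2, Alpha 3

Standard divisor: 93484 ÷ 11 ≈ 8498.545.
Standard quotas: Epsilon 6.1946, Gamma 2.2657, Alpha 2.5397.
Lower quotas: Epsilon 6, Gamma 2, Alpha 2 (sum 10, leaving 1 seat).
Remainders in descending order: Alpha 0.5397, Gamma 0.2657, Epsilon 0.1946.
Largest remainder: Alpha receives the extra seat.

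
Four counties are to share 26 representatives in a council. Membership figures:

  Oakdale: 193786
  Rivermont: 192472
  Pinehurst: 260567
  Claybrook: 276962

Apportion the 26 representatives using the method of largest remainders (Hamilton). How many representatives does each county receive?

Oakdale=6, Rivermont=5, Pinehurst=7, Claybrook=8

Standard divisor: 923787 ÷ 26 ≈ 35530.269.
Standard quotas: Oakdale 5.4541, Rivermont 5.4171, Pinehurst 7.3337, Claybrook 7.7951.
Lower quotas: Oakdale 5, Rivermont 5, Pinehurst 7, Claybrook 7 (sum 24, leaving 2 seats).
Remainders in descending order: Claybrook 0.7951, Oakdale 0.4541, Rivermont 0.4171, Pinehurst 0.3337.
Largest remainders: Claybrook, Oakdale receive the extra seats.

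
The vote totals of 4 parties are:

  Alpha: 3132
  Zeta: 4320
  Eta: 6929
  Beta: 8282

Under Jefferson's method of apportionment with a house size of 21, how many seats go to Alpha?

Standard divisor 22663/21 ≈ 1079.19; standard quotas: Alpha 2.902, Zeta 4.003, Eta 6.421, Beta 7.674.
Rounding down gives 2, 4, 6, 7 = 19 seats, so the divisor must be adjusted.
With modified divisor 1000: modified quotas Alpha 3.132, Zeta 4.320, Eta 6.929, Beta 8.282.
Rounding down: Alpha 3, Zeta 4, Eta 6, Beta 8 (total 21).
Alpha receives 3.

3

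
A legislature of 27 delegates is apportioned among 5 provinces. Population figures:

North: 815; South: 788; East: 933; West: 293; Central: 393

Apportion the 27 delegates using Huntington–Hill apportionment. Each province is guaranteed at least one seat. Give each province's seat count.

North: 7; South: 7; East: 8; West: 2; Central: 3

With divisor 121: modified quotas North 6.736, South 6.512, East 7.711, West 2.421, Central 3.248.
Geometric-mean thresholds: North √(6·7)=6.481, South √(6·7)=6.481, East √(7·8)=7.483, West √(2·3)=2.449, Central √(3·4)=3.464.
Each quota rounded against its threshold gives North 7, South 7, East 8, West 2, Central 3 (total 27).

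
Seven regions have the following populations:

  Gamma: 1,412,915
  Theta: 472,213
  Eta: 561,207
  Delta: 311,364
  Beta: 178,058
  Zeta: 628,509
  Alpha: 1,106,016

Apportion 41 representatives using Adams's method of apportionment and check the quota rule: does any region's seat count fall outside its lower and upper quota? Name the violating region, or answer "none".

Standard quotas: Gamma 12.404, Theta 4.146, Eta 4.927, Delta 2.733, Beta 1.563, Zeta 5.518, Alpha 9.710.
Adams allocation: Gamma 12, Theta 4, Eta 5, Delta 3, Beta 2, Zeta 6, Alpha 9.
Every allocation lies between the lower and upper quota.

none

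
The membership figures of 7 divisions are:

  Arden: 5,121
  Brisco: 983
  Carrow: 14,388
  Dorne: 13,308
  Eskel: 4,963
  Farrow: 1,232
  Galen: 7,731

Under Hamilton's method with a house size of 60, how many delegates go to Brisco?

Standard divisor: 47726 ÷ 60 ≈ 795.433.
Standard quotas: Arden 6.4380, Brisco 1.2358, Carrow 18.0883, Dorne 16.7305, Eskel 6.2394, Farrow 1.5488, Galen 9.7192.
Lower quotas: Arden 6, Brisco 1, Carrow 18, Dorne 16, Eskel 6, Farrow 1, Galen 9 (sum 57, leaving 3 seats).
Remainders in descending order: Dorne 0.7305, Galen 0.7192, Farrow 0.5488, Arden 0.4380, Eskel 0.2394, Brisco 0.2358, Carrow 0.0883.
Largest remainders: Dorne, Galen, Farrow receive the extra seats.
Brisco receives 1.

1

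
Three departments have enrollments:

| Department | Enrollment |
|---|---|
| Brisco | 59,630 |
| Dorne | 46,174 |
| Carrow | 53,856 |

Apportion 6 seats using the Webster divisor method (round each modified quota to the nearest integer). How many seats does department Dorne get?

Standard divisor 159660/6 ≈ 26610; standard quotas: Brisco 2.241, Dorne 1.735, Carrow 2.024.
Rounding to the nearest integer gives Brisco 2, Dorne 2, Carrow 2 — total 6, matching the house size, so no adjustment is needed.
Dorne receives 2.

2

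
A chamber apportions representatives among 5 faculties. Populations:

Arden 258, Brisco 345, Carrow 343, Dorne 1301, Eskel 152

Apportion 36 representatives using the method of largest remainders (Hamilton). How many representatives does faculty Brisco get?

Total 2399; standard divisor 2399/36 ≈ 66.639.
Standard quotas: Arden 3.872, Brisco 5.177, Carrow 5.147, Dorne 19.523, Eskel 2.281.
Lower quotas: Arden 3, Brisco 5, Carrow 5, Dorne 19, Eskel 2 (sum 34, leaving 2 seats).
Remainders in descending order: Arden 0.872, Dorne 0.523, Eskel 0.281, Brisco 0.177, Carrow 0.147.
Largest remainders: Arden, Dorne receive the extra seats.
Brisco receives 5.

5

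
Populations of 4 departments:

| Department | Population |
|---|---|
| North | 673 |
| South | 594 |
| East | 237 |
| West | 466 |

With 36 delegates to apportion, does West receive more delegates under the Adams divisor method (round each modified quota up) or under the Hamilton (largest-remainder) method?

Adams: North 12, South 11, East 5, West 8.
Hamilton: North 12, South 11, East 4, West 9.
West gets 8 under Adams and 9 under Hamilton.

Hamilton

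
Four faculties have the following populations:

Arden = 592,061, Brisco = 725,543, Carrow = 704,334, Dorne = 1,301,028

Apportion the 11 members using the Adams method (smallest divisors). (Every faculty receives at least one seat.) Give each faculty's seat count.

Standard divisor 3322966/11 ≈ 302087.818; standard quotas: Arden 1.960, Brisco 2.402, Carrow 2.332, Dorne 4.307.
Rounding up gives 2, 3, 3, 5 = 13 seats, so the divisor must be adjusted.
With modified divisor 357500: modified quotas Arden 1.656, Brisco 2.029, Carrow 1.970, Dorne 3.639.
Rounding up: Arden 2, Brisco 3, Carrow 2, Dorne 4 (total 11).

Arden: 2; Brisco: 3; Carrow: 2; Dorne: 4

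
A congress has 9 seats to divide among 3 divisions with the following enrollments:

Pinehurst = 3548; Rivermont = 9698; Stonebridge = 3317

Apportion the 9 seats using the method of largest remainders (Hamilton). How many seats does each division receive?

Pinehurst 2, Rivermont 5, Stonebridge 2

The standard divisor is 16563/9 ≈ 1840.333.
Standard quotas: Pinehurst 1.9279, Rivermont 5.2697, Stonebridge 1.8024.
Lower quotas: Pinehurst 1, Rivermont 5, Stonebridge 1 (sum 7, leaving 2 seats).
Remainders in descending order: Pinehurst 0.9279, Stonebridge 0.8024, Rivermont 0.2697.
The surplus seats go to Pinehurst, Stonebridge.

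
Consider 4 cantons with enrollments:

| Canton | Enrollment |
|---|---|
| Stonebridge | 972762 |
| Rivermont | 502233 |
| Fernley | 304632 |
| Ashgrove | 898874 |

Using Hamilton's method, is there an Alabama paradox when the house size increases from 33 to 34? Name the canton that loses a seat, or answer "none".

At 33 seats: Stonebridge 12, Rivermont 6, Fernley 4, Ashgrove 11.
At 34 seats: Stonebridge 12, Rivermont 6, Fernley 4, Ashgrove 12.
No canton's allocation decreased.

none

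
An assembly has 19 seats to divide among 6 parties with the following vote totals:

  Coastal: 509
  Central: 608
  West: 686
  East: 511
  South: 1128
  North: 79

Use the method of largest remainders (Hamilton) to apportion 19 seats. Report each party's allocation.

Coastal: 3, Central: 3, West: 4, East: 3, South: 6, North: 0

Standard divisor: 3521 ÷ 19 ≈ 185.316.
Standard quotas: Coastal 2.747, Central 3.281, West 3.702, East 2.757, South 6.087, North 0.426.
Lower quotas: Coastal 2, Central 3, West 3, East 2, South 6, North 0 (sum 16, leaving 3 seats).
Remainders in descending order: East 0.757, Coastal 0.747, West 0.702, North 0.426, Central 0.281, South 0.087.
Largest remainders: East, Coastal, West receive the extra seats.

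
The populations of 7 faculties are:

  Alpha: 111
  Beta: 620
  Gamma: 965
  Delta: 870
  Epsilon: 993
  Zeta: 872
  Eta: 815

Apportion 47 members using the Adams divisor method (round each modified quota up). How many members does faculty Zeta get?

Standard divisor 5246/47 ≈ 111.617; standard quotas: Alpha 0.994, Beta 5.555, Gamma 8.646, Delta 7.795, Epsilon 8.896, Zeta 7.812, Eta 7.302.
Rounding up gives 1, 6, 9, 8, 9, 8, 8 = 49 seats, so the divisor must be adjusted.
With modified divisor 122: modified quotas Alpha 0.910, Beta 5.082, Gamma 7.910, Delta 7.131, Epsilon 8.139, Zeta 7.148, Eta 6.680.
Rounding up: Alpha 1, Beta 6, Gamma 8, Delta 8, Epsilon 9, Zeta 8, Eta 7 (total 47).
Zeta receives 8.

8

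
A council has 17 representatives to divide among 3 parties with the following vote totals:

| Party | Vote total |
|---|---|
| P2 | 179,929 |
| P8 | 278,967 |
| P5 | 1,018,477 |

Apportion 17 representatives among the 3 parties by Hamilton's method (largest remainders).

The standard divisor is 1477373/17 ≈ 86904.294.
Standard quotas: P2 2.0704, P8 3.2100, P5 11.7195.
Lower quotas: P2 2, P8 3, P5 11 (sum 16, leaving 1 seat).
Remainders in descending order: P5 0.7195, P8 0.2100, P2 0.0704.
Largest remainder: P5 receives the extra seat.

P2=2, P8=3, P5=12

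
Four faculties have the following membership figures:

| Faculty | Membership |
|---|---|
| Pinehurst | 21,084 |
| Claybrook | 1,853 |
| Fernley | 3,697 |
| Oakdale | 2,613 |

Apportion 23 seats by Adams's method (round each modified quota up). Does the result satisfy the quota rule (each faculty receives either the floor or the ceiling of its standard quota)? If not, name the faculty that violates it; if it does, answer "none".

Standard quotas: Pinehurst 16.581, Claybrook 1.457, Fernley 2.907, Oakdale 2.055.
Adams allocation: Pinehurst 16, Claybrook 2, Fernley 3, Oakdale 2.
Every allocation lies between the lower and upper quota.

none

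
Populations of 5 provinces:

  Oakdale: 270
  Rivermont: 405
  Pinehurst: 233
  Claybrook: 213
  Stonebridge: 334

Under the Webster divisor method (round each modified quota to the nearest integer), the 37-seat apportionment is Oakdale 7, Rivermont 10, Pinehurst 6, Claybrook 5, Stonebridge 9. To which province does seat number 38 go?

Priority for the next seat is population ÷ (current seats + 0.5).
Priorities: Oakdale 36.000, Rivermont 38.571, Pinehurst 35.846, Claybrook 38.727, Stonebridge 35.158.
Highest priority: Claybrook.

Claybrook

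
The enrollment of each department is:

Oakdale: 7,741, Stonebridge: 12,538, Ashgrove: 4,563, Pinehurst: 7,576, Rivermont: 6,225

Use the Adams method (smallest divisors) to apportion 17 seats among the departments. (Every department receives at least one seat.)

Oakdale=4, Stonebridge=5, Ashgrove=2, Pinehurst=3, Rivermont=3

Standard divisor 38643/17 ≈ 2273.118; standard quotas: Oakdale 3.405, Stonebridge 5.516, Ashgrove 2.007, Pinehurst 3.333, Rivermont 2.739.
Rounding up gives 4, 6, 3, 4, 3 = 20 seats, so the divisor must be adjusted.
With modified divisor 2550: modified quotas Oakdale 3.036, Stonebridge 4.917, Ashgrove 1.789, Pinehurst 2.971, Rivermont 2.441.
Rounding up: Oakdale 4, Stonebridge 5, Ashgrove 2, Pinehurst 3, Rivermont 3 (total 17).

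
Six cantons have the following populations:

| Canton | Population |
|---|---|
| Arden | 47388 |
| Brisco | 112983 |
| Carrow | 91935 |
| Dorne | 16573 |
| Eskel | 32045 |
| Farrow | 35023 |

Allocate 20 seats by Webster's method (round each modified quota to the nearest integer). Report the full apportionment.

Standard divisor 335947/20 ≈ 16797.35; standard quotas: Arden 2.821, Brisco 6.726, Carrow 5.473, Dorne 0.987, Eskel 1.908, Farrow 2.085.
Rounding to the nearest integer gives Arden 3, Brisco 7, Carrow 5, Dorne 1, Eskel 2, Farrow 2 — total 20, matching the house size, so no adjustment is needed.

Arden 3, Brisco 7, Carrow 5, Dorne 1, Eskel 2, Farrow 2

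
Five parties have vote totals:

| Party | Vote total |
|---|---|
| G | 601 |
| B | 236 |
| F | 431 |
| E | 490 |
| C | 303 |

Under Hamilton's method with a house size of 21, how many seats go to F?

4

Standard divisor: 2061 ÷ 21 ≈ 98.143.
Standard quotas: G 6.124, B 2.405, F 4.392, E 4.993, C 3.087.
Lower quotas: G 6, B 2, F 4, E 4, C 3 (sum 19, leaving 2 seats).
Remainders in descending order: E 0.993, B 0.405, F 0.392, G 0.124, C 0.087.
Largest remainders: E, B receive the extra seats.
F receives 4.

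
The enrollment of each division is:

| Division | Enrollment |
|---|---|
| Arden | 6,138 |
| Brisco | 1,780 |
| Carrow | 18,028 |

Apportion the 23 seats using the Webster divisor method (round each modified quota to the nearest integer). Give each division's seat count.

Standard divisor 25946/23 ≈ 1128.087; standard quotas: Arden 5.441, Brisco 1.578, Carrow 15.981.
Rounding to the nearest integer gives Arden 5, Brisco 2, Carrow 16 — total 23, matching the house size, so no adjustment is needed.

Arden 5; Brisco 2; Carrow 16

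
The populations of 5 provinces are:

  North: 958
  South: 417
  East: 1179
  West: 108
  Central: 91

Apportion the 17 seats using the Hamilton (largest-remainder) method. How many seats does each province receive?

Total 2753; standard divisor 2753/17 ≈ 161.941.
Standard quotas: North 5.916, South 2.575, East 7.280, West 0.667, Central 0.562.
Lower quotas: North 5, South 2, East 7, West 0, Central 0 (sum 14, leaving 3 seats).
Remainders in descending order: North 0.916, West 0.667, South 0.575, Central 0.562, East 0.280.
The surplus seats go to North, West, South.

North=6, South=3, East=7, West=1, Central=0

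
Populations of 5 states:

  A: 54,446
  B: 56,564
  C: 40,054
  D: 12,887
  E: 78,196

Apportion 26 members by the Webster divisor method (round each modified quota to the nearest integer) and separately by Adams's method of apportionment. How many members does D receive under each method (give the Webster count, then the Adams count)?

Webster: A 6, B 6, C 4, D 1, E 9.
Adams: A 6, B 6, C 4, D 2, E 8.
D gets 1 under Webster and 2 under Adams.

1 and 2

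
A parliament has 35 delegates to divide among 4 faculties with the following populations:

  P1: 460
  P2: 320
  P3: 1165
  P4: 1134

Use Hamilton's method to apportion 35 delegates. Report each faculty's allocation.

P1 5, P2 4, P3 13, P4 13

Total 3079; standard divisor 3079/35 ≈ 87.971.
Standard quotas: P1 5.229, P2 3.638, P3 13.243, P4 12.891.
Lower quotas: P1 5, P2 3, P3 13, P4 12 (sum 33, leaving 2 seats).
Remainders in descending order: P4 0.891, P2 0.638, P3 0.243, P1 0.229.
Largest remainders: P4, P2 receive the extra seats.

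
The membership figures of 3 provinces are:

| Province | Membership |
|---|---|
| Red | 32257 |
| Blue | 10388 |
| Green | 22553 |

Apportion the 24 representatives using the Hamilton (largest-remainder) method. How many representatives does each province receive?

Red: 12, Blue: 4, Green: 8

Standard divisor: 65198 ÷ 24 ≈ 2716.583.
Standard quotas: Red 11.8741, Blue 3.8239, Green 8.3020.
Lower quotas: Red 11, Blue 3, Green 8 (sum 22, leaving 2 seats).
Remainders in descending order: Red 0.8741, Blue 0.8239, Green 0.3020.
The surplus seats go to Red, Blue.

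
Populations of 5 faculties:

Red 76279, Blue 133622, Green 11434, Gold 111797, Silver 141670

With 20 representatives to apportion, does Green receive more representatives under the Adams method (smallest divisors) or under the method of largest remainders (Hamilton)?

Adams: Red 3, Blue 5, Green 1, Gold 5, Silver 6.
Hamilton: Red 3, Blue 6, Green 0, Gold 5, Silver 6.
Green gets 1 under Adams and 0 under Hamilton.

Adams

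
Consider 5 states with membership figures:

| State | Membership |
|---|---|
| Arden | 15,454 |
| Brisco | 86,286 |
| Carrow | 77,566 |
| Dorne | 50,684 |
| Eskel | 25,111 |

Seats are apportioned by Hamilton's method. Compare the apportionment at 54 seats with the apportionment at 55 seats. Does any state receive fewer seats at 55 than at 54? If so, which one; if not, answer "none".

At 54 seats: Arden 3, Brisco 18, Carrow 17, Dorne 11, Eskel 5.
At 55 seats: Arden 3, Brisco 19, Carrow 17, Dorne 11, Eskel 5.
No state's allocation decreased.

none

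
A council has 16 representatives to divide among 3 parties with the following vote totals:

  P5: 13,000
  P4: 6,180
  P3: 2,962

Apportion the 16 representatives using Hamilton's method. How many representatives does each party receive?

P5 9, P4 5, P3 2

The standard divisor is 22142/16 ≈ 1383.875.
Standard quotas: P5 9.3939, P4 4.4657, P3 2.1404.
Lower quotas: P5 9, P4 4, P3 2 (sum 15, leaving 1 seat).
Remainders in descending order: P4 0.4657, P5 0.3939, P3 0.1404.
The surplus seat goes to P4.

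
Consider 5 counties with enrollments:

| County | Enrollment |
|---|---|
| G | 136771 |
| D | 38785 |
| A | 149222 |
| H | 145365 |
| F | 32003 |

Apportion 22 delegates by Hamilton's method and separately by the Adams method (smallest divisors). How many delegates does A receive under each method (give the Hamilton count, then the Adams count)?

7 and 6

Hamilton: G 6, D 2, A 7, H 6, F 1.
Adams: G 6, D 2, A 6, H 6, F 2.
A gets 7 under Hamilton and 6 under Adams.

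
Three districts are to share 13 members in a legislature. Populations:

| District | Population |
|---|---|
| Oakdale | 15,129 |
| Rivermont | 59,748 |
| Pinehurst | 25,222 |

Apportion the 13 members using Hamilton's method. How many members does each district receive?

Oakdale: 2, Rivermont: 8, Pinehurst: 3

Total 100099; standard divisor 100099/13 ≈ 7699.923.
Standard quotas: Oakdale 1.9648, Rivermont 7.7596, Pinehurst 3.2756.
Lower quotas: Oakdale 1, Rivermont 7, Pinehurst 3 (sum 11, leaving 2 seats).
Remainders in descending order: Oakdale 0.9648, Rivermont 0.7596, Pinehurst 0.2756.
The surplus seats go to Oakdale, Rivermont.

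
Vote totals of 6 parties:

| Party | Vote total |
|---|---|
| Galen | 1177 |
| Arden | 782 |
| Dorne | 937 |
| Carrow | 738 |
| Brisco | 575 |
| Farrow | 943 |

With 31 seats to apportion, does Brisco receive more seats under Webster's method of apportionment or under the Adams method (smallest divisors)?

Webster: Galen 7, Arden 5, Dorne 6, Carrow 4, Brisco 3, Farrow 6.
Adams: Galen 7, Arden 5, Dorne 5, Carrow 4, Brisco 4, Farrow 6.
Brisco gets 3 under Webster and 4 under Adams.

Adams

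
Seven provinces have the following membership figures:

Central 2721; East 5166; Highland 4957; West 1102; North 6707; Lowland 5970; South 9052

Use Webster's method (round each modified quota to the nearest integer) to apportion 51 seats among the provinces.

Standard divisor 35675/51 ≈ 699.51; standard quotas: Central 3.890, East 7.385, Highland 7.086, West 1.575, North 9.588, Lowland 8.535, South 12.940.
Rounding to the nearest integer gives 4, 7, 7, 2, 10, 9, 13 = 52 seats, so the divisor must be adjusted.
With modified divisor 704.2: modified quotas Central 3.864, East 7.336, Highland 7.039, West 1.565, North 9.524, Lowland 8.478, South 12.854.
Rounding to the nearest integer: Central 4, East 7, Highland 7, West 2, North 10, Lowland 8, South 13 (total 51).

Central: 4, East: 7, Highland: 7, West: 2, North: 10, Lowland: 8, South: 13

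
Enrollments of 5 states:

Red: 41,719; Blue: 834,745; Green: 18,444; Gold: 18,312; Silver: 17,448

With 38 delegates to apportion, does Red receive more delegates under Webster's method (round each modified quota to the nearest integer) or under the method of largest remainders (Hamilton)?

Webster

Webster: Red 2, Blue 33, Green 1, Gold 1, Silver 1.
Hamilton: Red 1, Blue 34, Green 1, Gold 1, Silver 1.
Red gets 2 under Webster and 1 under Hamilton.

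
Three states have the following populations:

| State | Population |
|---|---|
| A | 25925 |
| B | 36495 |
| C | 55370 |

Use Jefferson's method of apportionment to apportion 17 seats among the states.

Standard divisor 117790/17 ≈ 6928.824; standard quotas: A 3.742, B 5.267, C 7.991.
Rounding down gives 3, 5, 7 = 15 seats, so the divisor must be adjusted.
With modified divisor 6300: modified quotas A 4.115, B 5.793, C 8.789.
Rounding down: A 4, B 5, C 8 (total 17).

A: 4, B: 5, C: 8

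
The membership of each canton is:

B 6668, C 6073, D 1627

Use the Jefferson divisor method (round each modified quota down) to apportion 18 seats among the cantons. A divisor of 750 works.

B 8, C 8, D 2

With modified divisor 750: modified quotas B 8.891, C 8.097, D 2.169.
Rounding down: B 8, C 8, D 2 (total 18).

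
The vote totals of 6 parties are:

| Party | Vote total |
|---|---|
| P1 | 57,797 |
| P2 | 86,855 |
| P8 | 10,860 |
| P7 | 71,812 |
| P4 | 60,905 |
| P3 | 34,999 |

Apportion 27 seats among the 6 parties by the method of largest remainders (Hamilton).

Total 323228; standard divisor 323228/27 ≈ 11971.407.
Standard quotas: P1 4.8279, P2 7.2552, P8 0.9072, P7 5.9986, P4 5.0875, P3 2.9235.
Lower quotas: P1 4, P2 7, P8 0, P7 5, P4 5, P3 2 (sum 23, leaving 4 seats).
Remainders in descending order: P7 0.9986, P3 0.9235, P8 0.9072, P1 0.8279, P2 0.2552, P4 0.0875.
Largest remainders: P7, P3, P8, P1 receive the extra seats.

P1 5; P2 7; P8 1; P7 6; P4 5; P3 3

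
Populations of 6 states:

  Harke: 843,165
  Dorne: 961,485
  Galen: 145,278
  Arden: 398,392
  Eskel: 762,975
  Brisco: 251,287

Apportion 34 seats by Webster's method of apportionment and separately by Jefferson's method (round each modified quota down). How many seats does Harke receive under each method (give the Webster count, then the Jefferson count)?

Webster: Harke 8, Dorne 10, Galen 1, Arden 4, Eskel 8, Brisco 3.
Jefferson: Harke 9, Dorne 10, Galen 1, Arden 4, Eskel 8, Brisco 2.
Harke gets 8 under Webster and 9 under Jefferson.

8 and 9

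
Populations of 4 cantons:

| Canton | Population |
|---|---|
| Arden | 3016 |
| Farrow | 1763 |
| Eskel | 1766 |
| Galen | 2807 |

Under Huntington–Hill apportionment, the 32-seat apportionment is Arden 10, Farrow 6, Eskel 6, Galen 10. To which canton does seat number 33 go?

Arden

Priority for the next seat is population ÷ (√(s·(s+1))).
Priorities: Arden 287.564, Farrow 272.037, Eskel 272.500, Galen 267.637.
Highest priority: Arden.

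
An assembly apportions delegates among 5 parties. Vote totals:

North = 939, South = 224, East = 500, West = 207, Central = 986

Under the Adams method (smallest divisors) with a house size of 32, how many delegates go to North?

10

Standard divisor 2856/32 ≈ 89.25; standard quotas: North 10.521, South 2.510, East 5.602, West 2.319, Central 11.048.
Rounding up gives 11, 3, 6, 3, 12 = 35 seats, so the divisor must be adjusted.
With modified divisor 99: modified quotas North 9.485, South 2.263, East 5.051, West 2.091, Central 9.960.
Rounding up: North 10, South 3, East 6, West 3, Central 10 (total 32).
North receives 10.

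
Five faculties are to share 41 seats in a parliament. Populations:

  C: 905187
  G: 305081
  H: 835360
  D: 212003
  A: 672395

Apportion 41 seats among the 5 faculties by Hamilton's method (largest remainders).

C: 13; G: 4; H: 12; D: 3; A: 9

Total 2930026; standard divisor 2930026/41 ≈ 71464.049.
Standard quotas: C 12.6663, G 4.2690, H 11.6892, D 2.9666, A 9.4089.
Lower quotas: C 12, G 4, H 11, D 2, A 9 (sum 38, leaving 3 seats).
Remainders in descending order: D 0.9666, H 0.6892, C 0.6663, A 0.4089, G 0.2690.
Largest remainders: D, H, C receive the extra seats.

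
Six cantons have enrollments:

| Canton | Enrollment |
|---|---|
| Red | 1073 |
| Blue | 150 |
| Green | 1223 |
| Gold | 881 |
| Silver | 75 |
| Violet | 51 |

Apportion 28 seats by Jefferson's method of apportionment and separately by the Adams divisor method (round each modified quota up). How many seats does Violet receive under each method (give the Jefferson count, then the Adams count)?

Jefferson: Red 9, Blue 1, Green 11, Gold 7, Silver 0, Violet 0.
Adams: Red 8, Blue 2, Green 9, Gold 7, Silver 1, Violet 1.
Violet gets 0 under Jefferson and 1 under Adams.

0 and 1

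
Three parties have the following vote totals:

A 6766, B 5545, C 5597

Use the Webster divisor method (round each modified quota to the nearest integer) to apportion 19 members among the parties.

Standard divisor 17908/19 ≈ 942.526; standard quotas: A 7.179, B 5.883, C 5.938.
Rounding to the nearest integer gives A 7, B 6, C 6 — total 19, matching the house size, so no adjustment is needed.

A 7; B 6; C 6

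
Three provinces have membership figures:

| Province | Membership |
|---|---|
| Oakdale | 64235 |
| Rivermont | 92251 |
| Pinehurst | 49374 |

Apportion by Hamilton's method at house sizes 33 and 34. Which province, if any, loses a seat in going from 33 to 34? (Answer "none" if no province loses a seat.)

none

At 33 seats: Oakdale 10, Rivermont 15, Pinehurst 8.
At 34 seats: Oakdale 11, Rivermont 15, Pinehurst 8.
No province's allocation decreased.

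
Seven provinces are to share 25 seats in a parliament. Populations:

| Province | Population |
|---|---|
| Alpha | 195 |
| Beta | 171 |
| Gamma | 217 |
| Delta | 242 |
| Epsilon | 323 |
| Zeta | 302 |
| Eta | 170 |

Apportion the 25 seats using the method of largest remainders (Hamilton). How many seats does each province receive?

Standard divisor: 1620 ÷ 25 ≈ 64.8.
Standard quotas: Alpha 3.009, Beta 2.639, Gamma 3.349, Delta 3.735, Epsilon 4.985, Zeta 4.660, Eta 2.623.
Lower quotas: Alpha 3, Beta 2, Gamma 3, Delta 3, Epsilon 4, Zeta 4, Eta 2 (sum 21, leaving 4 seats).
Remainders in descending order: Epsilon 0.985, Delta 0.735, Zeta 0.660, Beta 0.639, Eta 0.623, Gamma 0.349, Alpha 0.009.
The surplus seats go to Epsilon, Delta, Zeta, Beta.

Alpha 3; Beta 3; Gamma 3; Delta 4; Epsilon 5; Zeta 5; Eta 2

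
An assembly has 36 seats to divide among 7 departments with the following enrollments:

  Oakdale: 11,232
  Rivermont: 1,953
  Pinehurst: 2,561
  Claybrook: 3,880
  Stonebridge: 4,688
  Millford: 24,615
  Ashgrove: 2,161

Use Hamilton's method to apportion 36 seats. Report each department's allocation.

Standard divisor: 51090 ÷ 36 ≈ 1419.167.
Standard quotas: Oakdale 7.9145, Rivermont 1.3762, Pinehurst 1.8046, Claybrook 2.7340, Stonebridge 3.3033, Millford 17.3447, Ashgrove 1.5227.
Lower quotas: Oakdale 7, Rivermont 1, Pinehurst 1, Claybrook 2, Stonebridge 3, Millford 17, Ashgrove 1 (sum 32, leaving 4 seats).
Remainders in descending order: Oakdale 0.9145, Pinehurst 0.8046, Claybrook 0.7340, Ashgrove 0.5227, Rivermont 0.3762, Millford 0.3447, Stonebridge 0.3033.
Largest remainders: Oakdale, Pinehurst, Claybrook, Ashgrove receive the extra seats.

Oakdale=8, Rivermont=1, Pinehurst=2, Claybrook=3, Stonebridge=3, Millford=17, Ashgrove=2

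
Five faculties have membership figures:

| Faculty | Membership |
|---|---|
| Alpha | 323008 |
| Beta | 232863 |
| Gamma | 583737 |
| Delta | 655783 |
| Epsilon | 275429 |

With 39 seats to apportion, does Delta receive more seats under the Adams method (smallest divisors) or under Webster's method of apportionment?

Adams: Alpha 6, Beta 5, Gamma 11, Delta 12, Epsilon 5.
Webster: Alpha 6, Beta 4, Gamma 11, Delta 13, Epsilon 5.
Delta gets 12 under Adams and 13 under Webster.

Webster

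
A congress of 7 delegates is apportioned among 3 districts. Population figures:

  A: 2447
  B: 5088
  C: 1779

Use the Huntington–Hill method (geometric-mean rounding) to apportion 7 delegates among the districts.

With divisor 1363: modified quotas A 1.795, B 3.733, C 1.305.
Geometric-mean thresholds: A √(1·2)=1.414, B √(3·4)=3.464, C √(1·2)=1.414.
Each quota rounded against its threshold gives A 2, B 4, C 1 (total 7).

A: 2, B: 4, C: 1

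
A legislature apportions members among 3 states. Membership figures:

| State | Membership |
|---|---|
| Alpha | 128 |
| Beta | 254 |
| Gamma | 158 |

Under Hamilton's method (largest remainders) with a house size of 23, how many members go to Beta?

Total 540; standard divisor 540/23 ≈ 23.478.
Standard quotas: Alpha 5.452, Beta 10.819, Gamma 6.730.
Lower quotas: Alpha 5, Beta 10, Gamma 6 (sum 21, leaving 2 seats).
Remainders in descending order: Beta 0.819, Gamma 0.730, Alpha 0.452.
The surplus seats go to Beta, Gamma.
Beta receives 11.

11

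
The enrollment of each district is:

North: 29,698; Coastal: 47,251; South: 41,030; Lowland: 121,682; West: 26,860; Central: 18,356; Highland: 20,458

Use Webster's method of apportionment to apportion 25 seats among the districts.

Standard divisor 305335/25 ≈ 12213.4; standard quotas: North 2.432, Coastal 3.869, South 3.359, Lowland 9.963, West 2.199, Central 1.503, Highland 1.675.
Rounding to the nearest integer gives North 2, Coastal 4, South 3, Lowland 10, West 2, Central 2, Highland 2 — total 25, matching the house size, so no adjustment is needed.

North 2, Coastal 4, South 3, Lowland 10, West 2, Central 2, Highland 2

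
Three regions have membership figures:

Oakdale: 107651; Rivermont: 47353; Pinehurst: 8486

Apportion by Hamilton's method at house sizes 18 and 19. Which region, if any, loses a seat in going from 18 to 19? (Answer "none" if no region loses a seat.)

none

At 18 seats: Oakdale 12, Rivermont 5, Pinehurst 1.
At 19 seats: Oakdale 13, Rivermont 5, Pinehurst 1.
No region's allocation decreased.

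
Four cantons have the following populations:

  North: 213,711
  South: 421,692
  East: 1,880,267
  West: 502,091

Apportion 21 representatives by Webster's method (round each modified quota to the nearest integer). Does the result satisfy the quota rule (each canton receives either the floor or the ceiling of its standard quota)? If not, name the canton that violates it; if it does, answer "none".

none

Standard quotas: North 1.487, South 2.934, East 13.084, West 3.494.
Webster allocation: North 1, South 3, East 13, West 4.
Every allocation lies between the lower and upper quota.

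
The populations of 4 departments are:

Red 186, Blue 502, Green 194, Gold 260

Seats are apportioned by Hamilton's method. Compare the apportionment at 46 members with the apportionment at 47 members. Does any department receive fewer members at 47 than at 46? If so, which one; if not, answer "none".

At 46 seats: Red 8, Blue 20, Green 8, Gold 10.
At 47 seats: Red 7, Blue 21, Green 8, Gold 11.
Red drops from 8 to 7.

Red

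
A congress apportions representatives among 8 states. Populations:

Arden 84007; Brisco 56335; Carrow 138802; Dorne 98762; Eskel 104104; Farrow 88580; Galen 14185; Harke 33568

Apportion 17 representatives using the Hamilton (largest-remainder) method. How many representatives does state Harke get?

1

The standard divisor is 618343/17 ≈ 36373.118.
Standard quotas: Arden 2.3096, Brisco 1.5488, Carrow 3.8161, Dorne 2.7152, Eskel 2.8621, Farrow 2.4353, Galen 0.3900, Harke 0.9229.
Lower quotas: Arden 2, Brisco 1, Carrow 3, Dorne 2, Eskel 2, Farrow 2, Galen 0, Harke 0 (sum 12, leaving 5 seats).
Remainders in descending order: Harke 0.9229, Eskel 0.8621, Carrow 0.8161, Dorne 0.7152, Brisco 0.5488, Farrow 0.4353, Galen 0.3900, Arden 0.3096.
Largest remainders: Harke, Eskel, Carrow, Dorne, Brisco receive the extra seats.
Harke receives 1.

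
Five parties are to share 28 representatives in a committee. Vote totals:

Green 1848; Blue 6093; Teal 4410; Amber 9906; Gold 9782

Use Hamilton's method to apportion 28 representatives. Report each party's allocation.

Standard divisor: 32039 ÷ 28 ≈ 1144.25.
Standard quotas: Green 1.6150, Blue 5.3249, Teal 3.8541, Amber 8.6572, Gold 8.5488.
Lower quotas: Green 1, Blue 5, Teal 3, Amber 8, Gold 8 (sum 25, leaving 3 seats).
Remainders in descending order: Teal 0.8541, Amber 0.6572, Green 0.6150, Gold 0.5488, Blue 0.3249.
The surplus seats go to Teal, Amber, Green.

Green 2; Blue 5; Teal 4; Amber 9; Gold 8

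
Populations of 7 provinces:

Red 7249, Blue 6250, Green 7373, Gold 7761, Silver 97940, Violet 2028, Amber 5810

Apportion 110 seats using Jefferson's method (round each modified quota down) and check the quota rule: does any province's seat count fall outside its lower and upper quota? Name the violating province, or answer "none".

Standard quotas: Red 5.932, Blue 5.115, Green 6.034, Gold 6.351, Silver 80.153, Violet 1.660, Amber 4.755.
Jefferson allocation: Red 6, Blue 5, Green 6, Gold 6, Silver 82, Violet 1, Amber 4.
Silver has quota 80.153 (lower 80, upper 81) but receives 82 — outside the quota interval.

Silver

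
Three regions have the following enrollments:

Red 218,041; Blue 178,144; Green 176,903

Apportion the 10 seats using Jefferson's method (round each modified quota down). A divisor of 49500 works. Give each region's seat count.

Red: 4; Blue: 3; Green: 3

With modified divisor 49500: modified quotas Red 4.405, Blue 3.599, Green 3.574.
Rounding down: Red 4, Blue 3, Green 3 (total 10).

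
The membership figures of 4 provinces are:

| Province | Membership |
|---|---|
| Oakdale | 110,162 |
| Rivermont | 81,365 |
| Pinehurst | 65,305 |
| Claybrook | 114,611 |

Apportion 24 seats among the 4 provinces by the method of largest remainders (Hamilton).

Oakdale=7, Rivermont=5, Pinehurst=4, Claybrook=8

The standard divisor is 371443/24 ≈ 15476.792.
Standard quotas: Oakdale 7.1179, Rivermont 5.2572, Pinehurst 4.2195, Claybrook 7.4053.
Lower quotas: Oakdale 7, Rivermont 5, Pinehurst 4, Claybrook 7 (sum 23, leaving 1 seat).
Remainders in descending order: Claybrook 0.4053, Rivermont 0.2572, Pinehurst 0.2195, Oakdale 0.1179.
Largest remainder: Claybrook receives the extra seat.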